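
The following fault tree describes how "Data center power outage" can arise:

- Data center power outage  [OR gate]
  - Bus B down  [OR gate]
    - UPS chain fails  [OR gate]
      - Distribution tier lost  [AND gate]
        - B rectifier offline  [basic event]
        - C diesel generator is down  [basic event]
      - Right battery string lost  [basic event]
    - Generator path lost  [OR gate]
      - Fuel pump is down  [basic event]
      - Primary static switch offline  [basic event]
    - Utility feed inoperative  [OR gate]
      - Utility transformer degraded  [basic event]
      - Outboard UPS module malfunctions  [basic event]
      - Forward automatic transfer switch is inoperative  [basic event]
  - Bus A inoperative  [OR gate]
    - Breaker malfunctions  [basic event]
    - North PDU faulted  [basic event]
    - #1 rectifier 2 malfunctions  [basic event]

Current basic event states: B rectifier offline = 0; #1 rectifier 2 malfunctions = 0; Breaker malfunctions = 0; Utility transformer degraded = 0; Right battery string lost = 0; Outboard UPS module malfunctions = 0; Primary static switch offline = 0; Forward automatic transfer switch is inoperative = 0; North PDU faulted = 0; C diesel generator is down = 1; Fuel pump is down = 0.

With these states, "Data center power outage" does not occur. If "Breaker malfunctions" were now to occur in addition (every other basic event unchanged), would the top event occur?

Counterfactual: set "Breaker malfunctions" to occurred.
Distribution tier lost [AND]: B rectifier offline=not, C diesel generator is down=occurs → not all inputs occur → does not occur.
UPS chain fails [OR]: Distribution tier lost=not, Right battery string lost=not → no input occurs → does not occur.
Generator path lost [OR]: Fuel pump is down=not, Primary static switch offline=not → no input occurs → does not occur.
Utility feed inoperative [OR]: Utility transformer degraded=not, Outboard UPS module malfunctions=not, Forward automatic transfer switch is inoperative=not → no input occurs → does not occur.
Bus B down [OR]: UPS chain fails=not, Generator path lost=not, Utility feed inoperative=not → no input occurs → does not occur.
Bus A inoperative [OR]: Breaker malfunctions=occurs, North PDU faulted=not, #1 rectifier 2 malfunctions=not → at least one input occurs → occurs.
Data center power outage [OR]: Bus B down=not, Bus A inoperative=occurs → at least one input occurs → occurs.

Yes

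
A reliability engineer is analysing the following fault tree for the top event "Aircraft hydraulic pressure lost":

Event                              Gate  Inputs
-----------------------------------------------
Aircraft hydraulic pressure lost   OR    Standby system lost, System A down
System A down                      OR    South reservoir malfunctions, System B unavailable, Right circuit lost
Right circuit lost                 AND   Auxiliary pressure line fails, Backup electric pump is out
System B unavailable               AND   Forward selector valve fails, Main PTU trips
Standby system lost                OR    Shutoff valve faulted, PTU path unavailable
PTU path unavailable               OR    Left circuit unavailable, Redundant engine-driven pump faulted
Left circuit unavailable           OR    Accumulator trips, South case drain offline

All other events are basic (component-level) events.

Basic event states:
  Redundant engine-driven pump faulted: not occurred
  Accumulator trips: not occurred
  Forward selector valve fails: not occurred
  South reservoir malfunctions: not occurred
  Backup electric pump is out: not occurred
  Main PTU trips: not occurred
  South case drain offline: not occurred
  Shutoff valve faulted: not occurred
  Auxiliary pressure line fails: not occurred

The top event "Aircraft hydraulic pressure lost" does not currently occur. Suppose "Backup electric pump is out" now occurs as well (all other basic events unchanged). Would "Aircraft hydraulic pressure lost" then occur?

Counterfactual: set "Backup electric pump is out" to occurred.
Left circuit unavailable [OR]: Accumulator trips=not, South case drain offline=not → no input occurs → does not occur.
PTU path unavailable [OR]: Left circuit unavailable=not, Redundant engine-driven pump faulted=not → no input occurs → does not occur.
Standby system lost [OR]: Shutoff valve faulted=not, PTU path unavailable=not → no input occurs → does not occur.
System B unavailable [AND]: Forward selector valve fails=not, Main PTU trips=not → not all inputs occur → does not occur.
Right circuit lost [AND]: Auxiliary pressure line fails=not, Backup electric pump is out=occurs → not all inputs occur → does not occur.
System A down [OR]: South reservoir malfunctions=not, System B unavailable=not, Right circuit lost=not → no input occurs → does not occur.
Aircraft hydraulic pressure lost [OR]: Standby system lost=not, System A down=not → no input occurs → does not occur.

No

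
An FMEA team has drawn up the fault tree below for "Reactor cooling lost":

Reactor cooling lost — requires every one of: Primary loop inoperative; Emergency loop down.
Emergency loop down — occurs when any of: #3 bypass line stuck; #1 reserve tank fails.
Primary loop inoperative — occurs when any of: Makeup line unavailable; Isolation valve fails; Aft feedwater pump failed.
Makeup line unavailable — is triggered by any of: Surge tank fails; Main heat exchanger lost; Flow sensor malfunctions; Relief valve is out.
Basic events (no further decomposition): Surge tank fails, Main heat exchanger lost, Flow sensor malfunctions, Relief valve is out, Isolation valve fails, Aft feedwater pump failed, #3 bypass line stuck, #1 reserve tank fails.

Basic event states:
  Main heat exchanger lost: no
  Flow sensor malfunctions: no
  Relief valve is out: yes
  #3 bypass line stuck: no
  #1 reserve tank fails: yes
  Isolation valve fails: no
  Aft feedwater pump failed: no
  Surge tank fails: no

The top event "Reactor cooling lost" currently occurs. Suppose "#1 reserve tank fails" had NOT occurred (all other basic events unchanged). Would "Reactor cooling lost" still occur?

Counterfactual: set "#1 reserve tank fails" to not occurred.
Makeup line unavailable [OR]: Surge tank fails=not, Main heat exchanger lost=not, Flow sensor malfunctions=not, Relief valve is out=occurs → at least one input occurs → occurs.
Primary loop inoperative [OR]: Makeup line unavailable=occurs, Isolation valve fails=not, Aft feedwater pump failed=not → at least one input occurs → occurs.
Emergency loop down [OR]: #3 bypass line stuck=not, #1 reserve tank fails=not → no input occurs → does not occur.
Reactor cooling lost [AND]: Primary loop inoperative=occurs, Emergency loop down=not → not all inputs occur → does not occur.

No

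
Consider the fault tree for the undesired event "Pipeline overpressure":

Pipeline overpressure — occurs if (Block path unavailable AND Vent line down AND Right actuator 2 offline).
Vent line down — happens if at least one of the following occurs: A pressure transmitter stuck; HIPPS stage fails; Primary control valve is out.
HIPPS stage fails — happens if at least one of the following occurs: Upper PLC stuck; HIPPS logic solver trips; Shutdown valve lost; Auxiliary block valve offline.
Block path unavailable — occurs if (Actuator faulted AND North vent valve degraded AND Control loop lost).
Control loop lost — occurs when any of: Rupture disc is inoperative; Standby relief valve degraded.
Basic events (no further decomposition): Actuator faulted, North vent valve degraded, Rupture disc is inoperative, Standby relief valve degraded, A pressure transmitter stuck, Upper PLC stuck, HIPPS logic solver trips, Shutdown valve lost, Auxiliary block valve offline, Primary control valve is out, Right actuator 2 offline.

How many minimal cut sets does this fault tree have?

Control loop lost [OR]: union of children's cut sets → 2 cut set(s).
Block path unavailable [AND]: one cut set from each child combined → 1 × 1 × 2 = 2 cut set(s).
HIPPS stage fails [OR]: union of children's cut sets → 4 cut set(s).
Vent line down [OR]: union of children's cut sets → 6 cut set(s).
Pipeline overpressure [AND]: one cut set from each child combined → 2 × 6 × 1 = 12 cut set(s).

12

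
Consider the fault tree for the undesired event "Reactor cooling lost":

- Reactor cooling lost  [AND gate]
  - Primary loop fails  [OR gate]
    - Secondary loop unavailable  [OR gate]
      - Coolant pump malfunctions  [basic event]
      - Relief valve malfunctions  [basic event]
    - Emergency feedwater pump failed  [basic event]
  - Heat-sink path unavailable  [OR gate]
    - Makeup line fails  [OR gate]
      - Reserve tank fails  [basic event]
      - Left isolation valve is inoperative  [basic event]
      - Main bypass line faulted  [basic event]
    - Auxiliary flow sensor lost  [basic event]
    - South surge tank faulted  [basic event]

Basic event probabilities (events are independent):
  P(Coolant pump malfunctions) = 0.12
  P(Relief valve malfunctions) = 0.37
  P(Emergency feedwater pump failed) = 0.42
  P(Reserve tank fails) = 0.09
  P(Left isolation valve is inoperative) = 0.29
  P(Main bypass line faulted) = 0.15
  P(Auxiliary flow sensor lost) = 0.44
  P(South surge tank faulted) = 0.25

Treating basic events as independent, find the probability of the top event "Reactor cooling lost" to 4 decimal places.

P(Secondary loop unavailable) [OR] = 1 − (1−0.12) × (1−0.37) = 0.445600
P(Primary loop fails) [OR] = 1 − (1−0.445600) × (1−0.42) = 0.678448
P(Makeup line fails) [OR] = 1 − (1−0.09) × (1−0.29) × (1−0.15) = 0.450815
P(Heat-sink path unavailable) [OR] = 1 − (1−0.450815) × (1−0.44) × (1−0.25) = 0.769342
P(Reactor cooling lost) [AND] = 0.678448 × 0.769342 = 0.521959
Rounded to 4 decimal places: P(Reactor cooling lost) ≈ 0.5220.

0.5220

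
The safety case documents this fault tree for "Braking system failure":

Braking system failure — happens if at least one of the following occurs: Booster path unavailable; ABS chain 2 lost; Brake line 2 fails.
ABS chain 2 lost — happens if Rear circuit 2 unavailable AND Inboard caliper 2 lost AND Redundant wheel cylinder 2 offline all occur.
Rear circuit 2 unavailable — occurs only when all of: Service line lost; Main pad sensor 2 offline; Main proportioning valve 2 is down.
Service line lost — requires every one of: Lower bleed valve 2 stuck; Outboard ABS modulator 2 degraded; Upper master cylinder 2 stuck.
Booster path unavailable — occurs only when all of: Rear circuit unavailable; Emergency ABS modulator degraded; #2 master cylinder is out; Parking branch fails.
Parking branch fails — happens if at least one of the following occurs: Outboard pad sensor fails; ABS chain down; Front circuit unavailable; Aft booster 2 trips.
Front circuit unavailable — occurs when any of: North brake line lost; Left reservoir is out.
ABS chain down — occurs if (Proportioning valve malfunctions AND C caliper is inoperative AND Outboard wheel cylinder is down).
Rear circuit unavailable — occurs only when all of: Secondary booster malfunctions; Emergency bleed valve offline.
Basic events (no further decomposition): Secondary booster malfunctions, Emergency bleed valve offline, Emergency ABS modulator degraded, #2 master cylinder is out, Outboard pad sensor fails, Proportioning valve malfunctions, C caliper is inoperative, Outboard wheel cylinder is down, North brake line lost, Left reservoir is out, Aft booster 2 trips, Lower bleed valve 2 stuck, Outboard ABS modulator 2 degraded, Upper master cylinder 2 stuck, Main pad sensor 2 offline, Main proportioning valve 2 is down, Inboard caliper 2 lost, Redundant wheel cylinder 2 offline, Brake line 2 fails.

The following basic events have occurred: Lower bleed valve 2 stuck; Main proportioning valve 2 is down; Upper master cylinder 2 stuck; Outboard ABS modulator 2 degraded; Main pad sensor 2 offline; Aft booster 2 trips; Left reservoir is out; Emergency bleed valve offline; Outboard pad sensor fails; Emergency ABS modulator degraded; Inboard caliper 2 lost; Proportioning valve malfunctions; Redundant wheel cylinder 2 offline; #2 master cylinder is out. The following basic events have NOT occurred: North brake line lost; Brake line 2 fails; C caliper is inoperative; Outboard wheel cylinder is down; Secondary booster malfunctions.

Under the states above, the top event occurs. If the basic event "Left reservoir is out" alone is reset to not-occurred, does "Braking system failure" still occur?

Counterfactual: set "Left reservoir is out" to not occurred.
Rear circuit unavailable [AND]: Secondary booster malfunctions=not, Emergency bleed valve offline=occurs → not all inputs occur → does not occur.
ABS chain down [AND]: Proportioning valve malfunctions=occurs, C caliper is inoperative=not, Outboard wheel cylinder is down=not → not all inputs occur → does not occur.
Front circuit unavailable [OR]: North brake line lost=not, Left reservoir is out=not → no input occurs → does not occur.
Parking branch fails [OR]: Outboard pad sensor fails=occurs, ABS chain down=not, Front circuit unavailable=not, Aft booster 2 trips=occurs → at least one input occurs → occurs.
Booster path unavailable [AND]: Rear circuit unavailable=not, Emergency ABS modulator degraded=occurs, #2 master cylinder is out=occurs, Parking branch fails=occurs → not all inputs occur → does not occur.
Service line lost [AND]: Lower bleed valve 2 stuck=occurs, Outboard ABS modulator 2 degraded=occurs, Upper master cylinder 2 stuck=occurs → all inputs occur → occurs.
Rear circuit 2 unavailable [AND]: Service line lost=occurs, Main pad sensor 2 offline=occurs, Main proportioning valve 2 is down=occurs → all inputs occur → occurs.
ABS chain 2 lost [AND]: Rear circuit 2 unavailable=occurs, Inboard caliper 2 lost=occurs, Redundant wheel cylinder 2 offline=occurs → all inputs occur → occurs.
Braking system failure [OR]: Booster path unavailable=not, ABS chain 2 lost=occurs, Brake line 2 fails=not → at least one input occurs → occurs.

Yes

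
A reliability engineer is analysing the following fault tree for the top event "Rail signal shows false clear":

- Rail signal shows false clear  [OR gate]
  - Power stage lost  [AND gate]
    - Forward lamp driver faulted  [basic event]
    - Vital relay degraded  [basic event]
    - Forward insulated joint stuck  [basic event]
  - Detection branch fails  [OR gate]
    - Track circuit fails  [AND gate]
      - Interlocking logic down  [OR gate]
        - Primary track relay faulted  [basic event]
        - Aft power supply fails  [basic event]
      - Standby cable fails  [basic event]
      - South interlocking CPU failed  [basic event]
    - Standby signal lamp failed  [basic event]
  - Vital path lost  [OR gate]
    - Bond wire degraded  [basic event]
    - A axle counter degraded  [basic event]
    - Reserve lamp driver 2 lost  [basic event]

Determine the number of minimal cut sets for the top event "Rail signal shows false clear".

Power stage lost [AND]: one cut set from each child combined → 1 × 1 × 1 = 1 cut set(s).
Interlocking logic down [OR]: union of children's cut sets → 2 cut set(s).
Track circuit fails [AND]: one cut set from each child combined → 2 × 1 × 1 = 2 cut set(s).
Detection branch fails [OR]: union of children's cut sets → 3 cut set(s).
Vital path lost [OR]: union of children's cut sets → 3 cut set(s).
Rail signal shows false clear [OR]: union of children's cut sets → 7 cut set(s).
Minimal cut sets: {Forward insulated joint stuck, Forward lamp driver faulted, Vital relay degraded}; {Primary track relay faulted, South interlocking CPU failed, Standby cable fails}; {Aft power supply fails, South interlocking CPU failed, Standby cable fails}; {Standby signal lamp failed}; {Bond wire degraded}; {A axle counter degraded}; {Reserve lamp driver 2 lost}.

7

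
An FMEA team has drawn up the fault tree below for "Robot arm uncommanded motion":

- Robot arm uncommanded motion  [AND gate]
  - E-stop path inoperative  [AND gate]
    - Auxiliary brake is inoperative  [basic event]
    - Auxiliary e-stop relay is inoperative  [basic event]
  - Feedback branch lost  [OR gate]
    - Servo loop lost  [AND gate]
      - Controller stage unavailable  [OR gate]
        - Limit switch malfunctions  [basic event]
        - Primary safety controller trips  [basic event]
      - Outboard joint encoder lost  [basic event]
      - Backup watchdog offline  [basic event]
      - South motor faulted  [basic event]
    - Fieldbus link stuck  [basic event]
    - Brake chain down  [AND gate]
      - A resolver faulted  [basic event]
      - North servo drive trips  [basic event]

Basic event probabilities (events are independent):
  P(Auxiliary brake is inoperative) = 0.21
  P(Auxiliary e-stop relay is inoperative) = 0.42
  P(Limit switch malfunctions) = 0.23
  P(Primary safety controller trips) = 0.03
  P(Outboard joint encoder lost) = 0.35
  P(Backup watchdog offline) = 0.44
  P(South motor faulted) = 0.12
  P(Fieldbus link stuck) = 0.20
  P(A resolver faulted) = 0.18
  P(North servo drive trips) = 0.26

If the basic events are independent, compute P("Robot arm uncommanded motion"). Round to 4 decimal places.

0.0213

P(E-stop path inoperative) [AND] = 0.21 × 0.42 = 0.088200
P(Controller stage unavailable) [OR] = 1 − (1−0.23) × (1−0.03) = 0.253100
P(Servo loop lost) [AND] = 0.253100 × 0.35 × 0.44 × 0.12 = 0.004677
P(Brake chain down) [AND] = 0.18 × 0.26 = 0.046800
P(Feedback branch lost) [OR] = 1 − (1−0.004677) × (1−0.20) × (1−0.046800) = 0.241006
P(Robot arm uncommanded motion) [AND] = 0.088200 × 0.241006 = 0.021257
Rounded to 4 decimal places: P(Robot arm uncommanded motion) ≈ 0.0213.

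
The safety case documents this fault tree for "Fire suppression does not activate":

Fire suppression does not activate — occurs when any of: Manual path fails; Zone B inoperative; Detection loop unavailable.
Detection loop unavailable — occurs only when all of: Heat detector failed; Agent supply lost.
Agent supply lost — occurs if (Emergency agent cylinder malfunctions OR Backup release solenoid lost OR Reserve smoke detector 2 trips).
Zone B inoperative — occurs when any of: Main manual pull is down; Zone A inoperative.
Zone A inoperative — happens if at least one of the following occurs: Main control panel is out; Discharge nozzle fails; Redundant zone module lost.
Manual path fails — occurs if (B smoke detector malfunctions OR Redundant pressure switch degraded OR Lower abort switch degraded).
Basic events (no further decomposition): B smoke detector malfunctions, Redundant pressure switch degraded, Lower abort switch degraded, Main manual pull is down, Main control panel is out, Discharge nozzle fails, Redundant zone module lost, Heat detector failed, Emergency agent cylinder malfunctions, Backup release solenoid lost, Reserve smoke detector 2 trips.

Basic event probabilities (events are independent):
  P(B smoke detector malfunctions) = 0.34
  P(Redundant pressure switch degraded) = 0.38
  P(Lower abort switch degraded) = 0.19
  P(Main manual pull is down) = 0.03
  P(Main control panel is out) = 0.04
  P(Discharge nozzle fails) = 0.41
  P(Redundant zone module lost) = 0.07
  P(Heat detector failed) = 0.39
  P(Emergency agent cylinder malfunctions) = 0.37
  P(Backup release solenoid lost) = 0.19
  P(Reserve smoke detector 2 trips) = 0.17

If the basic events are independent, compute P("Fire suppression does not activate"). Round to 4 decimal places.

P(Manual path fails) [OR] = 1 − (1−0.34) × (1−0.38) × (1−0.19) = 0.668548
P(Zone A inoperative) [OR] = 1 − (1−0.04) × (1−0.41) × (1−0.07) = 0.473248
P(Zone B inoperative) [OR] = 1 − (1−0.03) × (1−0.473248) = 0.489051
P(Agent supply lost) [OR] = 1 − (1−0.37) × (1−0.19) × (1−0.17) = 0.576451
P(Detection loop unavailable) [AND] = 0.39 × 0.576451 = 0.224816
P(Fire suppression does not activate) [OR] = 1 − (1−0.668548) × (1−0.489051) × (1−0.224816) = 0.868719
Rounded to 4 decimal places: P(Fire suppression does not activate) ≈ 0.8687.

0.8687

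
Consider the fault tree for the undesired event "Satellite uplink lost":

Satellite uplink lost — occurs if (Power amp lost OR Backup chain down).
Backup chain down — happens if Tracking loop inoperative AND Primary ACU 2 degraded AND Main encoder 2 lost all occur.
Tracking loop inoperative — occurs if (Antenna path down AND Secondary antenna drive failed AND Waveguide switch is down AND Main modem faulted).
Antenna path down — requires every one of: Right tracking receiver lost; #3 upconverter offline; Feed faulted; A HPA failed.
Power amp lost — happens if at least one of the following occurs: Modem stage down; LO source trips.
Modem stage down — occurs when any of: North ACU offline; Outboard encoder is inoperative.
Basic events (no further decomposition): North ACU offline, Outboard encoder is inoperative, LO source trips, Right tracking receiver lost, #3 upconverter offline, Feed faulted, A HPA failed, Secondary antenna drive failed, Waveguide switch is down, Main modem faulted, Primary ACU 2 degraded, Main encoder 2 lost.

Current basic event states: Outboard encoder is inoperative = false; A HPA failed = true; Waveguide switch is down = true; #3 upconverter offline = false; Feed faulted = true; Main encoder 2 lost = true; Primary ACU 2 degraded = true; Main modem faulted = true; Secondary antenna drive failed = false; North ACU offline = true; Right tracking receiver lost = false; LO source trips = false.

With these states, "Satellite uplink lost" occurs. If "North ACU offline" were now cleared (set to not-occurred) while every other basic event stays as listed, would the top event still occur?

No

Counterfactual: set "North ACU offline" to not occurred.
Modem stage down [OR]: North ACU offline=not, Outboard encoder is inoperative=not → no input occurs → does not occur.
Power amp lost [OR]: Modem stage down=not, LO source trips=not → no input occurs → does not occur.
Antenna path down [AND]: Right tracking receiver lost=not, #3 upconverter offline=not, Feed faulted=occurs, A HPA failed=occurs → not all inputs occur → does not occur.
Tracking loop inoperative [AND]: Antenna path down=not, Secondary antenna drive failed=not, Waveguide switch is down=occurs, Main modem faulted=occurs → not all inputs occur → does not occur.
Backup chain down [AND]: Tracking loop inoperative=not, Primary ACU 2 degraded=occurs, Main encoder 2 lost=occurs → not all inputs occur → does not occur.
Satellite uplink lost [OR]: Power amp lost=not, Backup chain down=not → no input occurs → does not occur.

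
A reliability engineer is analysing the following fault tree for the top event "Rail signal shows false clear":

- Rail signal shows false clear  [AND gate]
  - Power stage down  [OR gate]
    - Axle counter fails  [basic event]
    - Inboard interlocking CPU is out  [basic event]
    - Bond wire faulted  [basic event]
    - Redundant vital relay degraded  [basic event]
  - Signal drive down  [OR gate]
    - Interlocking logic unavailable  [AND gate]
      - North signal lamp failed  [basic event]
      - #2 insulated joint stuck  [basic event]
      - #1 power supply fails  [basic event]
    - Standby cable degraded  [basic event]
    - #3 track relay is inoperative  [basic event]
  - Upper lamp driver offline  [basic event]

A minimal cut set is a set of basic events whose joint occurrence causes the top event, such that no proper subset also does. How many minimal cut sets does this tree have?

Power stage down [OR]: union of children's cut sets → 4 cut set(s).
Interlocking logic unavailable [AND]: one cut set from each child combined → 1 × 1 × 1 = 1 cut set(s).
Signal drive down [OR]: union of children's cut sets → 3 cut set(s).
Rail signal shows false clear [AND]: one cut set from each child combined → 4 × 3 × 1 = 12 cut set(s).

12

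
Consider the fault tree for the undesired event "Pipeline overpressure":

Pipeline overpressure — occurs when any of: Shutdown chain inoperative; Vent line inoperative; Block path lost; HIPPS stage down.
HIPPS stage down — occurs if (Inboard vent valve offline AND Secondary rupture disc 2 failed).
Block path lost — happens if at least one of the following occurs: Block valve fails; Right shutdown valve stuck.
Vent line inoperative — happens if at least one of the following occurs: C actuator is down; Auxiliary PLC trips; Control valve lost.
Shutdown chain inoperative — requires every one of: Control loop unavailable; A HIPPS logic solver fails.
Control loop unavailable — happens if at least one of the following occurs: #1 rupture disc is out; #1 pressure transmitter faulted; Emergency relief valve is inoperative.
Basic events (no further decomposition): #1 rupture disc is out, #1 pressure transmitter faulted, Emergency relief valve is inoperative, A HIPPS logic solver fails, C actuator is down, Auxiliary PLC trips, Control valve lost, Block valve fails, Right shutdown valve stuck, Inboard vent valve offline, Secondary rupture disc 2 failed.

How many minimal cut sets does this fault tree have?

9

Control loop unavailable [OR]: union of children's cut sets → 3 cut set(s).
Shutdown chain inoperative [AND]: one cut set from each child combined → 3 × 1 = 3 cut set(s).
Vent line inoperative [OR]: union of children's cut sets → 3 cut set(s).
Block path lost [OR]: union of children's cut sets → 2 cut set(s).
HIPPS stage down [AND]: one cut set from each child combined → 1 × 1 = 1 cut set(s).
Pipeline overpressure [OR]: union of children's cut sets → 9 cut set(s).
Minimal cut sets: {#1 rupture disc is out, A HIPPS logic solver fails}; {#1 pressure transmitter faulted, A HIPPS logic solver fails}; {A HIPPS logic solver fails, Emergency relief valve is inoperative}; {C actuator is down}; {Auxiliary PLC trips}; {Control valve lost}; {Block valve fails}; {Right shutdown valve stuck}; {Inboard vent valve offline, Secondary rupture disc 2 failed}.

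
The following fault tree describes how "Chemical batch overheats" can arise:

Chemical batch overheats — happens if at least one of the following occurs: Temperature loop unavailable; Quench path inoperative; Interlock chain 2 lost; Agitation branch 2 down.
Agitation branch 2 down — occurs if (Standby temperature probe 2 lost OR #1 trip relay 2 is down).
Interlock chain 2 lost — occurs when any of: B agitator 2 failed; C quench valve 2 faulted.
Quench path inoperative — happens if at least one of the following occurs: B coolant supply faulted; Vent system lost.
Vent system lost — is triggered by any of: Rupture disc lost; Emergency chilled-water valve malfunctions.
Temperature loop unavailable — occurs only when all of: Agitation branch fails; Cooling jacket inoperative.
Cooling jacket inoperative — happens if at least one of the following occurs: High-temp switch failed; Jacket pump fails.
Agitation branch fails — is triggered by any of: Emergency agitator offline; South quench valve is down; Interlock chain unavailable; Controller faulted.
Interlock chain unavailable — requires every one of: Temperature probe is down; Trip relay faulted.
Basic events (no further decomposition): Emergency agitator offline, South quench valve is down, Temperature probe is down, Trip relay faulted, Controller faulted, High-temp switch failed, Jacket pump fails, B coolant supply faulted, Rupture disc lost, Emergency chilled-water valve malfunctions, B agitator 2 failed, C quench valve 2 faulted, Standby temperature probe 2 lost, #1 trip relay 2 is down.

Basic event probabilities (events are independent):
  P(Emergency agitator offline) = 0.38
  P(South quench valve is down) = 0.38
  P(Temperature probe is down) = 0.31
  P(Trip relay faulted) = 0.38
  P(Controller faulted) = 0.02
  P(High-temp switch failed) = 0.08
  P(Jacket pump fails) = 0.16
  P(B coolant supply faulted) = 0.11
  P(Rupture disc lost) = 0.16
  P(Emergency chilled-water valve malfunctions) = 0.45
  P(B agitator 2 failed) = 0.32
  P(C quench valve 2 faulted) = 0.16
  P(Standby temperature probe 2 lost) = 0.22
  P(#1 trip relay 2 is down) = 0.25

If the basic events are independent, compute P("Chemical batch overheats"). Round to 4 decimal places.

P(Interlock chain unavailable) [AND] = 0.31 × 0.38 = 0.117800
P(Agitation branch fails) [OR] = 1 − (1−0.38) × (1−0.38) × (1−0.117800) × (1−0.02) = 0.667665
P(Cooling jacket inoperative) [OR] = 1 − (1−0.08) × (1−0.16) = 0.227200
P(Temperature loop unavailable) [AND] = 0.667665 × 0.227200 = 0.151693
P(Vent system lost) [OR] = 1 − (1−0.16) × (1−0.45) = 0.538000
P(Quench path inoperative) [OR] = 1 − (1−0.11) × (1−0.538000) = 0.588820
P(Interlock chain 2 lost) [OR] = 1 − (1−0.32) × (1−0.16) = 0.428800
P(Agitation branch 2 down) [OR] = 1 − (1−0.22) × (1−0.25) = 0.415000
P(Chemical batch overheats) [OR] = 1 − (1−0.151693) × (1−0.588820) × (1−0.428800) × (1−0.415000) = 0.883445
Rounded to 4 decimal places: P(Chemical batch overheats) ≈ 0.8834.

0.8834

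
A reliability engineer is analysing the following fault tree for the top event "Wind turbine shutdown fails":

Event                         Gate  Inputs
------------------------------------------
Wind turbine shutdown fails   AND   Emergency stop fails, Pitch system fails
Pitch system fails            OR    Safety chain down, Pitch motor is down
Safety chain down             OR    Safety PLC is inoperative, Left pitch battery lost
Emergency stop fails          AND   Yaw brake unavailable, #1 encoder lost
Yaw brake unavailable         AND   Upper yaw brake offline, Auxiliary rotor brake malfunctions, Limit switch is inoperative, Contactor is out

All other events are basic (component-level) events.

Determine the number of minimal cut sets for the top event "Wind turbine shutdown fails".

Yaw brake unavailable [AND]: one cut set from each child combined → 1 × 1 × 1 × 1 = 1 cut set(s).
Emergency stop fails [AND]: one cut set from each child combined → 1 × 1 = 1 cut set(s).
Safety chain down [OR]: union of children's cut sets → 2 cut set(s).
Pitch system fails [OR]: union of children's cut sets → 3 cut set(s).
Wind turbine shutdown fails [AND]: one cut set from each child combined → 1 × 3 = 3 cut set(s).
Minimal cut sets: {#1 encoder lost, Auxiliary rotor brake malfunctions, Contactor is out, Limit switch is inoperative, Safety PLC is inoperative, Upper yaw brake offline}; {#1 encoder lost, Auxiliary rotor brake malfunctions, Contactor is out, Left pitch battery lost, Limit switch is inoperative, Upper yaw brake offline}; {#1 encoder lost, Auxiliary rotor brake malfunctions, Contactor is out, Limit switch is inoperative, Pitch motor is down, Upper yaw brake offline}.

3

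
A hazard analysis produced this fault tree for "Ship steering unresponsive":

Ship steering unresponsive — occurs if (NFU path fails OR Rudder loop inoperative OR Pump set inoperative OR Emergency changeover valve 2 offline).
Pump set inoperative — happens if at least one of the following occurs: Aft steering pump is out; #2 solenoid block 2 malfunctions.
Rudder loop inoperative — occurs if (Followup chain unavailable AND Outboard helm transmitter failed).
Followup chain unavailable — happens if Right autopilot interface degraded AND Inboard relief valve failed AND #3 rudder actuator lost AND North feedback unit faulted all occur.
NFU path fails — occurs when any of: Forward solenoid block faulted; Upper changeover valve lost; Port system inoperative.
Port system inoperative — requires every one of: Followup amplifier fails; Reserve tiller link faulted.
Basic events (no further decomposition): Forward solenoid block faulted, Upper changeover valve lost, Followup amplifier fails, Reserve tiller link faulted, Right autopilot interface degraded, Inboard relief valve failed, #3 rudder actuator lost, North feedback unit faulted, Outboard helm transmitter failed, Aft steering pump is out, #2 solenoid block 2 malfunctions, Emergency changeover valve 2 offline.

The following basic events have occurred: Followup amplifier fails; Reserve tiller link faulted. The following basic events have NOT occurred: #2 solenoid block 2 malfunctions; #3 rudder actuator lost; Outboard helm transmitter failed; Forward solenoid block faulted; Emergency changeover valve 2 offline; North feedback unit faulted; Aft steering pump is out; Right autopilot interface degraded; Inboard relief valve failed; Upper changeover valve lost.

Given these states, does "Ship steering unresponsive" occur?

Port system inoperative [AND]: Followup amplifier fails=occurs, Reserve tiller link faulted=occurs → all inputs occur → occurs.
NFU path fails [OR]: Forward solenoid block faulted=not, Upper changeover valve lost=not, Port system inoperative=occurs → at least one input occurs → occurs.
Followup chain unavailable [AND]: Right autopilot interface degraded=not, Inboard relief valve failed=not, #3 rudder actuator lost=not, North feedback unit faulted=not → not all inputs occur → does not occur.
Rudder loop inoperative [AND]: Followup chain unavailable=not, Outboard helm transmitter failed=not → not all inputs occur → does not occur.
Pump set inoperative [OR]: Aft steering pump is out=not, #2 solenoid block 2 malfunctions=not → no input occurs → does not occur.
Ship steering unresponsive [OR]: NFU path fails=occurs, Rudder loop inoperative=not, Pump set inoperative=not, Emergency changeover valve 2 offline=not → at least one input occurs → occurs.

Yes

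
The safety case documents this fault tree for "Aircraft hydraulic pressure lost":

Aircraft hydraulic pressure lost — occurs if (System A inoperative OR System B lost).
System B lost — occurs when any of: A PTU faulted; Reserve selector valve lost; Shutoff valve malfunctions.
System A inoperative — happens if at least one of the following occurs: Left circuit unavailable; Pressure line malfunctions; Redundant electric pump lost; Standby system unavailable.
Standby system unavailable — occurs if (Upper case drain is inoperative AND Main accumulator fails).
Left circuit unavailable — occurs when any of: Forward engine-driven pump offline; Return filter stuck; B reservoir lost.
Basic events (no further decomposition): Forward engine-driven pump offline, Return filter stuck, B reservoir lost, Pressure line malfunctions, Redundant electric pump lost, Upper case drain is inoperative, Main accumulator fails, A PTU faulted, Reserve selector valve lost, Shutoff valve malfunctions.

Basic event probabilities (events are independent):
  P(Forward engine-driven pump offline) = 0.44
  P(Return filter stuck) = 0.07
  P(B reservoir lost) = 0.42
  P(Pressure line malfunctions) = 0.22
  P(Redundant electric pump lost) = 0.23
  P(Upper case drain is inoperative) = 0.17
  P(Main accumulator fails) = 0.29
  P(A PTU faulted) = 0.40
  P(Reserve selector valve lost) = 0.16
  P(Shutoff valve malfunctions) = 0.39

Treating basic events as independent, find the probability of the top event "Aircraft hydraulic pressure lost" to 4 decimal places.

P(Left circuit unavailable) [OR] = 1 − (1−0.44) × (1−0.07) × (1−0.42) = 0.697936
P(Standby system unavailable) [AND] = 0.17 × 0.29 = 0.049300
P(System A inoperative) [OR] = 1 − (1−0.697936) × (1−0.22) × (1−0.23) × (1−0.049300) = 0.827524
P(System B lost) [OR] = 1 − (1−0.40) × (1−0.16) × (1−0.39) = 0.692560
P(Aircraft hydraulic pressure lost) [OR] = 1 − (1−0.827524) × (1−0.692560) = 0.946974
Rounded to 4 decimal places: P(Aircraft hydraulic pressure lost) ≈ 0.9470.

0.9470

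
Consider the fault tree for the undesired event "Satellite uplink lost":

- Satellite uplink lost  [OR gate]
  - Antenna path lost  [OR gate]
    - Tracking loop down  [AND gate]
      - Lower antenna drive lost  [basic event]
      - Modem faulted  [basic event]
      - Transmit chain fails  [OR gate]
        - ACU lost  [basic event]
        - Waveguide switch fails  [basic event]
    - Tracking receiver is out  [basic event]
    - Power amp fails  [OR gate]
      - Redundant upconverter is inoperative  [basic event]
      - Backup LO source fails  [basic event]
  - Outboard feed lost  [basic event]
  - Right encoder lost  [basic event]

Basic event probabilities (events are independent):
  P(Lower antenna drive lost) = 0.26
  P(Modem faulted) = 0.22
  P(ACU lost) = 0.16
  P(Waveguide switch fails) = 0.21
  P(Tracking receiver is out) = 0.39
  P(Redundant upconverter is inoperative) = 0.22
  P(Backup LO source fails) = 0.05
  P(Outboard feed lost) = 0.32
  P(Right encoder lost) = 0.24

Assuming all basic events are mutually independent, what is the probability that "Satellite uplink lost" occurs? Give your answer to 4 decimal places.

0.7709

P(Transmit chain fails) [OR] = 1 − (1−0.16) × (1−0.21) = 0.336400
P(Tracking loop down) [AND] = 0.26 × 0.22 × 0.336400 = 0.019242
P(Power amp fails) [OR] = 1 − (1−0.22) × (1−0.05) = 0.259000
P(Antenna path lost) [OR] = 1 − (1−0.019242) × (1−0.39) × (1−0.259000) = 0.556688
P(Satellite uplink lost) [OR] = 1 − (1−0.556688) × (1−0.32) × (1−0.24) = 0.770896
Rounded to 4 decimal places: P(Satellite uplink lost) ≈ 0.7709.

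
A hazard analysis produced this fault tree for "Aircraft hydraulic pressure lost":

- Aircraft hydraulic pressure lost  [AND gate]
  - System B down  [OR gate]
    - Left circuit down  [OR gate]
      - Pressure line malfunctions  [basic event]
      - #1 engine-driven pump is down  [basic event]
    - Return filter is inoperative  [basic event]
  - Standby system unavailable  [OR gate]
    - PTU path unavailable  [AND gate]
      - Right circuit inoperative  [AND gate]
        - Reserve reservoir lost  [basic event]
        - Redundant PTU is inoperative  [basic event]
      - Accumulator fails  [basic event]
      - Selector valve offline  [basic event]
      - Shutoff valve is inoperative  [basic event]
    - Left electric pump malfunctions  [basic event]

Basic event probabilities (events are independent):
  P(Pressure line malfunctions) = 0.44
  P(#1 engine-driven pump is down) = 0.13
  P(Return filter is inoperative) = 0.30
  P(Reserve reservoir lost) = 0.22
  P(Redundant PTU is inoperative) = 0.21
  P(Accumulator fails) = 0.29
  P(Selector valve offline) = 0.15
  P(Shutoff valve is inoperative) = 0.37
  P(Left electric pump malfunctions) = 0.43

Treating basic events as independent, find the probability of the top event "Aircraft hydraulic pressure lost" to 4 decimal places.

P(Left circuit down) [OR] = 1 − (1−0.44) × (1−0.13) = 0.512800
P(System B down) [OR] = 1 − (1−0.512800) × (1−0.30) = 0.658960
P(Right circuit inoperative) [AND] = 0.22 × 0.21 = 0.046200
P(PTU path unavailable) [AND] = 0.046200 × 0.29 × 0.15 × 0.37 = 0.000744
P(Standby system unavailable) [OR] = 1 − (1−0.000744) × (1−0.43) = 0.430424
P(Aircraft hydraulic pressure lost) [AND] = 0.658960 × 0.430424 = 0.283632
Rounded to 4 decimal places: P(Aircraft hydraulic pressure lost) ≈ 0.2836.

0.2836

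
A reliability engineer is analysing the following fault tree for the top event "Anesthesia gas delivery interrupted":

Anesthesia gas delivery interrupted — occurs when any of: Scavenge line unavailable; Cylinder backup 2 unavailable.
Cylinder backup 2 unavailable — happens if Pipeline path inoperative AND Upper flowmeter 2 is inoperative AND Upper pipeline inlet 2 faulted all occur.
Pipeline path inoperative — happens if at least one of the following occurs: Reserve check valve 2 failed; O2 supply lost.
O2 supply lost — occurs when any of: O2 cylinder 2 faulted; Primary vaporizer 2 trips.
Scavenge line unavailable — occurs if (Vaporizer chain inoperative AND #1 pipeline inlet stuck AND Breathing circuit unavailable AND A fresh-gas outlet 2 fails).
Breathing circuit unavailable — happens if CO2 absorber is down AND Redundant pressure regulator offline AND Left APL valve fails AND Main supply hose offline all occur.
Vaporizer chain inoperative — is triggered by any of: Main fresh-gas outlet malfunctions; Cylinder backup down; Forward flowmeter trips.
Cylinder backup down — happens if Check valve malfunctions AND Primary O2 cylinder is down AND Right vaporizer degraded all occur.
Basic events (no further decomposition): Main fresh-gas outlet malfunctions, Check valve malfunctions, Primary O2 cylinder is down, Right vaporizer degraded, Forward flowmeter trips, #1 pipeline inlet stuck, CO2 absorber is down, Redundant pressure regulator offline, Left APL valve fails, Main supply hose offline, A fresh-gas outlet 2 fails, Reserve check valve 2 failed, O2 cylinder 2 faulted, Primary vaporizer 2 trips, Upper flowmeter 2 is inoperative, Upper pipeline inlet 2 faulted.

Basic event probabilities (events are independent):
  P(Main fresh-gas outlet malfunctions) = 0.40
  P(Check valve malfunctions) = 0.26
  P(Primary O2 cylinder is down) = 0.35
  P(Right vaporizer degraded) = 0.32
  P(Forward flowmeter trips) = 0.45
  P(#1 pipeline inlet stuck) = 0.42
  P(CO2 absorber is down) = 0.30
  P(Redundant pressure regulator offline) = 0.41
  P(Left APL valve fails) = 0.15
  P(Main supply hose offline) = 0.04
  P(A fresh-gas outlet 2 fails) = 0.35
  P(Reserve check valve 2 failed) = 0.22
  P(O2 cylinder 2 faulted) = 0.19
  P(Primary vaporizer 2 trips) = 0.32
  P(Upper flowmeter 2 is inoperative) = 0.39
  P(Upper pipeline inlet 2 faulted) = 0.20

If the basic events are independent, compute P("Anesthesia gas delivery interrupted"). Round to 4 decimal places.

0.0446

P(Cylinder backup down) [AND] = 0.26 × 0.35 × 0.32 = 0.029120
P(Vaporizer chain inoperative) [OR] = 1 − (1−0.40) × (1−0.029120) × (1−0.45) = 0.679610
P(Breathing circuit unavailable) [AND] = 0.30 × 0.41 × 0.15 × 0.04 = 0.000738
P(Scavenge line unavailable) [AND] = 0.679610 × 0.42 × 0.000738 × 0.35 = 0.000074
P(O2 supply lost) [OR] = 1 − (1−0.19) × (1−0.32) = 0.449200
P(Pipeline path inoperative) [OR] = 1 − (1−0.22) × (1−0.449200) = 0.570376
P(Cylinder backup 2 unavailable) [AND] = 0.570376 × 0.39 × 0.20 = 0.044489
P(Anesthesia gas delivery interrupted) [OR] = 1 − (1−0.000074) × (1−0.044489) = 0.044560
Rounded to 4 decimal places: P(Anesthesia gas delivery interrupted) ≈ 0.0446.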